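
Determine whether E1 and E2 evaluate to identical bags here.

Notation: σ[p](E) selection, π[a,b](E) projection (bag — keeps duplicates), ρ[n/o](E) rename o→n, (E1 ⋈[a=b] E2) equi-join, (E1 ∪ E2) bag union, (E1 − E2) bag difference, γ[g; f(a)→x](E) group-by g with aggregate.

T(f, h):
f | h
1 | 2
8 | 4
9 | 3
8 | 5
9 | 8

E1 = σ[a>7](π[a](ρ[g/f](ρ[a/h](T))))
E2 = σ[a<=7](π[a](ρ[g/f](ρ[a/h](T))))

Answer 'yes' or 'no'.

E1 stepwise |·|:
  T → 5
  ρ[a/h](T) → 5
  ρ[g/f](ρ[a/h](T)) → 5
  π[a](ρ[g/f](ρ[a/h](T))) → 5
  σ[a>7](π[a](ρ[g/f](ρ[a/h](T)))) → 1
E2 stepwise |·|:
  T → 5
  ρ[a/h](T) → 5
  ρ[g/f](ρ[a/h](T)) → 5
  π[a](ρ[g/f](ρ[a/h](T))) → 5
  σ[a<=7](π[a](ρ[g/f](ρ[a/h](T)))) → 4

E1 result:
a
8
E2 result:
a
2
3
4
5
Witness: (2,) appears 0× in E1 but 1× in E2.

no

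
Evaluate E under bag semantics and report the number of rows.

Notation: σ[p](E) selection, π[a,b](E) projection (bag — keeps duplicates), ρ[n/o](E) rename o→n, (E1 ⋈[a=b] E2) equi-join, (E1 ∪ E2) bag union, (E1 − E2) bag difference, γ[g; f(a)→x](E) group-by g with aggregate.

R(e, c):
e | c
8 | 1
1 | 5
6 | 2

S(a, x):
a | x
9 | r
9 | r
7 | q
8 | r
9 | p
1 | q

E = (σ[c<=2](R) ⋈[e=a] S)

Row counts bottom-up:
  R → 3
  σ[c<=2](R) → 2
  S → 6
  (σ[c<=2](R) ⋈[e=a] S) → 1

|E| = 1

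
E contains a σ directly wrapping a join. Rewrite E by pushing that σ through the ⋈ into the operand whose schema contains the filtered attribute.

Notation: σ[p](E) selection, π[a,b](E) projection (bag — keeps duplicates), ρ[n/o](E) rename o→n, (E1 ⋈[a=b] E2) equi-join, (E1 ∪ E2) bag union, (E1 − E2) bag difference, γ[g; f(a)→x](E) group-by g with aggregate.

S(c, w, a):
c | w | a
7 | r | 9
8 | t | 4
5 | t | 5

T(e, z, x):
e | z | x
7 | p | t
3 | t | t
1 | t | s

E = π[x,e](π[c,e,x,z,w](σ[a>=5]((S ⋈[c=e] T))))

σ filters on a, owned by the left side.
E' = π[x,e](π[c,e,x,z,w]((σ[a>=5](S) ⋈[c=e] T)))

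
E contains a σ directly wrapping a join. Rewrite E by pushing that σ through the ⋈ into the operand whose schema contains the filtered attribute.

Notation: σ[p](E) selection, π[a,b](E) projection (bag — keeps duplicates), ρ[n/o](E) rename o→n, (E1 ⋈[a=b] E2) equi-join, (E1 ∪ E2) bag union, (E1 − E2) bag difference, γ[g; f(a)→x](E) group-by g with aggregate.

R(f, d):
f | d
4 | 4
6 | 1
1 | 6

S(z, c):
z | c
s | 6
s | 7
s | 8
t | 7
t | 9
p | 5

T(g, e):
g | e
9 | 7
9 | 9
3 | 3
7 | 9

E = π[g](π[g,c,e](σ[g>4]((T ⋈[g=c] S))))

σ filters on g, owned by the left side.
E' = π[g](π[g,c,e]((σ[g>4](T) ⋈[g=c] S)))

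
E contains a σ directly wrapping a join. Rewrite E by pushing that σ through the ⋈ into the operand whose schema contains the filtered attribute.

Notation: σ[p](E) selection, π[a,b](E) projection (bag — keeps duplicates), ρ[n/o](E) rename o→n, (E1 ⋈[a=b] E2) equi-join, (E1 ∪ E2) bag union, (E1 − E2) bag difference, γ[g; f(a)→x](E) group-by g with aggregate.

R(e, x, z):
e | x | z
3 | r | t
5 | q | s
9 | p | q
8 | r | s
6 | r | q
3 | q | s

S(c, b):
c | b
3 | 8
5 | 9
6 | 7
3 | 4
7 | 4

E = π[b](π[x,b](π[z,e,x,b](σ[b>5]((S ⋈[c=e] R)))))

σ filters on b, owned by the left side.
E' = π[b](π[x,b](π[z,e,x,b]((σ[b>5](S) ⋈[c=e] R))))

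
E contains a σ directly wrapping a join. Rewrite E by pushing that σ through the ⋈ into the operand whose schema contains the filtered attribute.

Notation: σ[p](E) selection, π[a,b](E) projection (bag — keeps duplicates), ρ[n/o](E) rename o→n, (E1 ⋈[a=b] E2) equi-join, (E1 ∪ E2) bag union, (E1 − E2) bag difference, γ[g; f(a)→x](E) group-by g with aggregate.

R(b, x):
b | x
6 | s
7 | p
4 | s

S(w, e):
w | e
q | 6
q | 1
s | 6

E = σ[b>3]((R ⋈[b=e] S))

σ filters on b, owned by the left side.
E' = (σ[b>3](R) ⋈[b=e] S)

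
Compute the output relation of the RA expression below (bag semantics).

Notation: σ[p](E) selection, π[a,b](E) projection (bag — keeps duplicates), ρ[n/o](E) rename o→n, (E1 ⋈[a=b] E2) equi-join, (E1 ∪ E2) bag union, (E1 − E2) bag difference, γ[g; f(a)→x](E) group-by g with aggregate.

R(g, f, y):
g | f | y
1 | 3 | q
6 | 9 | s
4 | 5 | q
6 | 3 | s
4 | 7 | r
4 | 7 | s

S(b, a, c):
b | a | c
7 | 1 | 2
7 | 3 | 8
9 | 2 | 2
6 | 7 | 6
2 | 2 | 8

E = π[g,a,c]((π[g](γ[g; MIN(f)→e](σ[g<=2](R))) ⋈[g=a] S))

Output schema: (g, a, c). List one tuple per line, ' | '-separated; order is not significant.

Per-node cardinality:
  R → 6
  σ[g<=2](R) → 1
  γ[g; MIN(f)→e](σ[g<=2](R)) → 1
  π[g](γ[g; MIN(f)→e](σ[g<=2](R))) → 1
  S → 5
  (π[g](γ[g; MIN(f)→e](σ[g<=2](R))) ⋈[g=a] S) → 1
  π[g,a,c]((π[g](γ[g; MIN(f)→e](σ[g<=2](R))) ⋈[g=a] S)) → 1

== RESULT ==
g | a | c
1 | 1 | 2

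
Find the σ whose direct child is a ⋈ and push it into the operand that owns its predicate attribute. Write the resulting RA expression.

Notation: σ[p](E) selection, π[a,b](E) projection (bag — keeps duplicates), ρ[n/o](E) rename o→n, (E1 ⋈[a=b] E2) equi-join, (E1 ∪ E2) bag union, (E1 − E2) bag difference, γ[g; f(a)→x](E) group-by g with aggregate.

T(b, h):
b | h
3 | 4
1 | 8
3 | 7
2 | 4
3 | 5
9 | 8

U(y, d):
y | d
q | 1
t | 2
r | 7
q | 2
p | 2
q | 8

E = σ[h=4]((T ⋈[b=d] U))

σ filters on h, owned by the left side.
E' = (σ[h=4](T) ⋈[b=d] U)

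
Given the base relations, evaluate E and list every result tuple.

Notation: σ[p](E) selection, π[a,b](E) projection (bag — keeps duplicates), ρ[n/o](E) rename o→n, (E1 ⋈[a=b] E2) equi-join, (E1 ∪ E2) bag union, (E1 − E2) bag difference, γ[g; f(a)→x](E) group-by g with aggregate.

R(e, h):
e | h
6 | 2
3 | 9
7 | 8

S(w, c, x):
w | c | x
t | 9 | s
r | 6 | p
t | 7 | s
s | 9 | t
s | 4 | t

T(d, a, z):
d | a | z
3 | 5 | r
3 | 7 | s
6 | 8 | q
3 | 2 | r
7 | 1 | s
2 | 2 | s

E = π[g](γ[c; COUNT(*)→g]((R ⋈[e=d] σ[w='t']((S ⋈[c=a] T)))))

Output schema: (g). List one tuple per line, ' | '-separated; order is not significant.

Stepwise |·|:
  R → 3
  S → 5
  T → 6
  (S ⋈[c=a] T) → 1
  σ[w='t']((S ⋈[c=a] T)) → 1
  (R ⋈[e=d] σ[w='t']((S ⋈[c=a] T))) → 1
  γ[c; COUNT(*)→g]((R ⋈[e=d] σ[w='t']((S ⋈[c=a] T)))) → 1
  π[g](γ[c; COUNT(*)→g]((R ⋈[e=d] σ[w='t']((S ⋈[c=a] T))))) → 1

== RESULT ==
g
1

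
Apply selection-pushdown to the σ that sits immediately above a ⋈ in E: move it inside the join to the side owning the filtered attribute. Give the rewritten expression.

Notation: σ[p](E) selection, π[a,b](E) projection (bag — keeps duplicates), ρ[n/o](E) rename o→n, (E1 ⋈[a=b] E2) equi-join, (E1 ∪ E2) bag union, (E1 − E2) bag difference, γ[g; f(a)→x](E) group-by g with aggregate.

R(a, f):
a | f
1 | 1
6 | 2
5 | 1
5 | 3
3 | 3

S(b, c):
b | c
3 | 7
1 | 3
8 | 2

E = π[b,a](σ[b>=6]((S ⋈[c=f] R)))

σ filters on b, owned by the left side.
E' = π[b,a]((σ[b>=6](S) ⋈[c=f] R))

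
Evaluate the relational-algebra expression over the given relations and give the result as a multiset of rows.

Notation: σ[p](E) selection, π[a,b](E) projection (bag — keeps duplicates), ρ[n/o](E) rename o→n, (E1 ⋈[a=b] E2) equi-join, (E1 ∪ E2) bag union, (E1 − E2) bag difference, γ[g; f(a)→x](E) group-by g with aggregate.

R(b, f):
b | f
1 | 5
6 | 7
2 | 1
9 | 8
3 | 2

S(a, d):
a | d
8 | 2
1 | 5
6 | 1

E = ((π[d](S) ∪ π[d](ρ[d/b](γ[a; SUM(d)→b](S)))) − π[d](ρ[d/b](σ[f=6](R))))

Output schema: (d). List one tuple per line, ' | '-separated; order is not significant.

Per-node cardinality:
  S → 3
  π[d](S) → 3
  S → 3
  γ[a; SUM(d)→b](S) → 3
  ρ[d/b](γ[a; SUM(d)→b](S)) → 3
  π[d](ρ[d/b](γ[a; SUM(d)→b](S))) → 3
  (π[d](S) ∪ π[d](ρ[d/b](γ[a; SUM(d)→b](S)))) → 6
  R → 5
  σ[f=6](R) → 0
  ρ[d/b](σ[f=6](R)) → 0
  π[d](ρ[d/b](σ[f=6](R))) → 0
  ((π[d](S) ∪ π[d](ρ[d/b](γ[a; SUM(d)→b](S)))) − π[d](ρ[d/b](σ[f=6](R)))) → 6

== RESULT ==
d
1
1
2
2
5
5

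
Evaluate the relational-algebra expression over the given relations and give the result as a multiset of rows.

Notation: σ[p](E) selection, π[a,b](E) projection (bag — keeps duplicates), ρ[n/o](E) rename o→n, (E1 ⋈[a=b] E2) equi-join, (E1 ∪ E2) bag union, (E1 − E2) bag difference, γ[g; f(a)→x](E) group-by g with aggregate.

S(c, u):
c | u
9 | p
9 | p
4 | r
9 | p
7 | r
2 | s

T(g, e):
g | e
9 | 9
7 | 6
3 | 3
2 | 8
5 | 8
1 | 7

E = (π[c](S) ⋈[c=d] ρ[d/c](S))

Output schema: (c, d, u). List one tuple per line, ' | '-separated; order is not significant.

Row counts bottom-up:
  S → 6
  π[c](S) → 6
  S → 6
  ρ[d/c](S) → 6
  (π[c](S) ⋈[c=d] ρ[d/c](S)) → 12

== RESULT ==
c | d | u
2 | 2 | s
4 | 4 | r
7 | 7 | r
9 | 9 | p
9 | 9 | p
9 | 9 | p
9 | 9 | p
9 | 9 | p
9 | 9 | p
9 | 9 | p
9 | 9 | p
9 | 9 | p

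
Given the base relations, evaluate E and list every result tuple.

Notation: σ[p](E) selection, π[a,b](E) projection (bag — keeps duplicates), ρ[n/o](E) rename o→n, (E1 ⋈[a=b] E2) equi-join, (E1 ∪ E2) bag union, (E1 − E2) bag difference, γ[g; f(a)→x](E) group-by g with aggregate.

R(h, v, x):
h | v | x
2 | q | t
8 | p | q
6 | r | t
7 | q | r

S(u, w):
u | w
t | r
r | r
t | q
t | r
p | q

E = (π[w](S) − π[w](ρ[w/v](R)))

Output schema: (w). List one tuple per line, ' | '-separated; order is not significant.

Row counts bottom-up:
  S → 5
  π[w](S) → 5
  R → 4
  ρ[w/v](R) → 4
  π[w](ρ[w/v](R)) → 4
  (π[w](S) − π[w](ρ[w/v](R))) → 2

== RESULT ==
w
r
r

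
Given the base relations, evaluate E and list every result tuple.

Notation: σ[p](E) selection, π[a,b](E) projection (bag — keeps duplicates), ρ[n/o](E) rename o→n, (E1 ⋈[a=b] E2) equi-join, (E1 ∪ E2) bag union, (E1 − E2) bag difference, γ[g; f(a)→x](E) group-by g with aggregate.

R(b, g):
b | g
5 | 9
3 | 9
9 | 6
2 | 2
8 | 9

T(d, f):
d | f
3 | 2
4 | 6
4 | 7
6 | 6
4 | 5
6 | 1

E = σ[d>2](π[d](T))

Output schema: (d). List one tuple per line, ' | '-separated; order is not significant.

Stepwise |·|:
  T → 6
  π[d](T) → 6
  σ[d>2](π[d](T)) → 6

== RESULT ==
d
3
4
4
4
6
6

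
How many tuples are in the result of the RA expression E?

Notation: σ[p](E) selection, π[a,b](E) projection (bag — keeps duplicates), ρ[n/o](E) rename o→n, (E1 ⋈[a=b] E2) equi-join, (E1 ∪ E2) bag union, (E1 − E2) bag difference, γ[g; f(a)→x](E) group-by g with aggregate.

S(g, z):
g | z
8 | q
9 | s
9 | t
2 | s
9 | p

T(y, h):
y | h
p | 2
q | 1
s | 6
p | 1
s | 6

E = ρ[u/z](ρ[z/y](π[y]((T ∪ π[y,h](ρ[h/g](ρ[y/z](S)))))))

Row counts bottom-up:
  T → 5
  S → 5
  ρ[y/z](S) → 5
  ρ[h/g](ρ[y/z](S)) → 5
  π[y,h](ρ[h/g](ρ[y/z](S))) → 5
  (T ∪ π[y,h](ρ[h/g](ρ[y/z](S)))) → 10
  π[y]((T ∪ π[y,h](ρ[h/g](ρ[y/z](S))))) → 10
  ρ[z/y](π[y]((T ∪ π[y,h](ρ[h/g](ρ[y/z](S)))))) → 10
  ρ[u/z](ρ[z/y](π[y]((T ∪ π[y,h](ρ[h/g](ρ[y/z](S))))))) → 10

|E| = 10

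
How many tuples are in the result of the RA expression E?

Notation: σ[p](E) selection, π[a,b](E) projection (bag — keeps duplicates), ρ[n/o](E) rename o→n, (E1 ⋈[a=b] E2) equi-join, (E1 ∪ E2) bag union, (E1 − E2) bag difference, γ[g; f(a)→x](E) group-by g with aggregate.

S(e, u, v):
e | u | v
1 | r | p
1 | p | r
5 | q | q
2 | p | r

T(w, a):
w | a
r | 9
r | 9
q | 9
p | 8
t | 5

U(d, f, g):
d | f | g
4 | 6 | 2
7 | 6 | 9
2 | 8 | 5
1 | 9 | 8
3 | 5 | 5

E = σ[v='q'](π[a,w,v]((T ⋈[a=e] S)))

Stepwise |·|:
  T → 5
  S → 4
  (T ⋈[a=e] S) → 1
  π[a,w,v]((T ⋈[a=e] S)) → 1
  σ[v='q'](π[a,w,v]((T ⋈[a=e] S))) → 1

|E| = 1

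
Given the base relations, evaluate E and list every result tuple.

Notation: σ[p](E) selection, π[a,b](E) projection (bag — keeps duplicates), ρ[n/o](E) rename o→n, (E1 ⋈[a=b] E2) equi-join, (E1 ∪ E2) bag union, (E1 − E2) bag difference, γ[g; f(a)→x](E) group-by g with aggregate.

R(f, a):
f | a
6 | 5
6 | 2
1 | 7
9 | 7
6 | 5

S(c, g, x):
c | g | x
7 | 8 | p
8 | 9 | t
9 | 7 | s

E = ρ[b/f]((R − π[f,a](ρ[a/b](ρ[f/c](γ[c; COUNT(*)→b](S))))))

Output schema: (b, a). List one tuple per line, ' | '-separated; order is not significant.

Subexpression sizes:
  R → 5
  S → 3
  γ[c; COUNT(*)→b](S) → 3
  ρ[f/c](γ[c; COUNT(*)→b](S)) → 3
  ρ[a/b](ρ[f/c](γ[c; COUNT(*)→b](S))) → 3
  π[f,a](ρ[a/b](ρ[f/c](γ[c; COUNT(*)→b](S)))) → 3
  (R − π[f,a](ρ[a/b](ρ[f/c](γ[c; COUNT(*)→b](S))))) → 5
  ρ[b/f]((R − π[f,a](ρ[a/b](ρ[f/c](γ[c; COUNT(*)→b](S)))))) → 5

== RESULT ==
b | a
1 | 7
6 | 2
6 | 5
6 | 5
9 | 7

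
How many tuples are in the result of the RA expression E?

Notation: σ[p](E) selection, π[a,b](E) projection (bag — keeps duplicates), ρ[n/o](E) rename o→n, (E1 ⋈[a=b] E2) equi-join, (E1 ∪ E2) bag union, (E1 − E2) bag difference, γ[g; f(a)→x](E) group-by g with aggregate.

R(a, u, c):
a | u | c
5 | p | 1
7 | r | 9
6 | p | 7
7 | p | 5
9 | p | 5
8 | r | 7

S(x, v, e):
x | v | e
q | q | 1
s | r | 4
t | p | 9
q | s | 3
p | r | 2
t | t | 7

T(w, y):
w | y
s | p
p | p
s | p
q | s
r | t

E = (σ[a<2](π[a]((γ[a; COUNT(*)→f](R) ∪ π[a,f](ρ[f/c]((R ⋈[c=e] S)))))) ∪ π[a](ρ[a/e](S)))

Subexpression sizes:
  R → 6
  γ[a; COUNT(*)→f](R) → 5
  R → 6
  S → 6
  (R ⋈[c=e] S) → 4
  ρ[f/c]((R ⋈[c=e] S)) → 4
  π[a,f](ρ[f/c]((R ⋈[c=e] S))) → 4
  (γ[a; COUNT(*)→f](R) ∪ π[a,f](ρ[f/c]((R ⋈[c=e] S)))) → 9
  π[a]((γ[a; COUNT(*)→f](R) ∪ π[a,f](ρ[f/c]((R ⋈[c=e] S))))) → 9
  σ[a<2](π[a]((γ[a; COUNT(*)→f](R) ∪ π[a,f](ρ[f/c]((R ⋈[c=e] S)))))) → 0
  S → 6
  ρ[a/e](S) → 6
  π[a](ρ[a/e](S)) → 6
  (σ[a<2](π[a]((γ[a; COUNT(*)→f](R) ∪ π[a,f](ρ[f/c]((R ⋈[c=e] S)))))) ∪ π[a](ρ[a/e](S))) → 6

|E| = 6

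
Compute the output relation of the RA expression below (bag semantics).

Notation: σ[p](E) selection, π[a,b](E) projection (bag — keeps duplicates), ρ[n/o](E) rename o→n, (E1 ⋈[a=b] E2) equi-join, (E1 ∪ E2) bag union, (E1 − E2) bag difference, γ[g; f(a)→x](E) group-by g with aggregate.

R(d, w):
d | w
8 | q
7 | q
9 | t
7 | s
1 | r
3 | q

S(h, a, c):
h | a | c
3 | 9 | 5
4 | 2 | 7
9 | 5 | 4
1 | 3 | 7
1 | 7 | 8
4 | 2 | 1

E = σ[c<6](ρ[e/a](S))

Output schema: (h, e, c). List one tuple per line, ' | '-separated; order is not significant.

Per-node cardinality:
  S → 6
  ρ[e/a](S) → 6
  σ[c<6](ρ[e/a](S)) → 3

== RESULT ==
h | e | c
3 | 9 | 5
4 | 2 | 1
9 | 5 | 4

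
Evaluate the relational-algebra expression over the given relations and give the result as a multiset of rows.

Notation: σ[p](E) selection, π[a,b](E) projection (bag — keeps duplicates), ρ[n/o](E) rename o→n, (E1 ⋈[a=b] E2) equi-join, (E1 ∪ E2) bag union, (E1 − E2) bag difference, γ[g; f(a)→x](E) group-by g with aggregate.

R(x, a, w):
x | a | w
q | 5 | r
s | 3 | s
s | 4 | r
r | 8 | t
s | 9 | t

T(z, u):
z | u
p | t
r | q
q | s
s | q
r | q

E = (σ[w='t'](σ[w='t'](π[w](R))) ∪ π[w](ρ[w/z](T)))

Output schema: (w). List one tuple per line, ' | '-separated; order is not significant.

Per-node cardinality:
  R → 5
  π[w](R) → 5
  σ[w='t'](π[w](R)) → 2
  σ[w='t'](σ[w='t'](π[w](R))) → 2
  T → 5
  ρ[w/z](T) → 5
  π[w](ρ[w/z](T)) → 5
  (σ[w='t'](σ[w='t'](π[w](R))) ∪ π[w](ρ[w/z](T))) → 7

== RESULT ==
w
p
q
r
r
s
t
t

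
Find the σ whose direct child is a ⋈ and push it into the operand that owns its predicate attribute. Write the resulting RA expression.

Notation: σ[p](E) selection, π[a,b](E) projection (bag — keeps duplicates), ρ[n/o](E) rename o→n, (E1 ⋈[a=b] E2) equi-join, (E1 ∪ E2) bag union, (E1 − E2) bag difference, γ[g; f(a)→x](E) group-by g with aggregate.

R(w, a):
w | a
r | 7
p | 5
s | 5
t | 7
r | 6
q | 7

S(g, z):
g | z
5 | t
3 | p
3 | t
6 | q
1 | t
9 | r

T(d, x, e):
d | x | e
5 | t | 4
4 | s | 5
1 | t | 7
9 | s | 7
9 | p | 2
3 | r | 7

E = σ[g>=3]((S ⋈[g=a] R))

σ filters on g, owned by the left side.
E' = (σ[g>=3](S) ⋈[g=a] R)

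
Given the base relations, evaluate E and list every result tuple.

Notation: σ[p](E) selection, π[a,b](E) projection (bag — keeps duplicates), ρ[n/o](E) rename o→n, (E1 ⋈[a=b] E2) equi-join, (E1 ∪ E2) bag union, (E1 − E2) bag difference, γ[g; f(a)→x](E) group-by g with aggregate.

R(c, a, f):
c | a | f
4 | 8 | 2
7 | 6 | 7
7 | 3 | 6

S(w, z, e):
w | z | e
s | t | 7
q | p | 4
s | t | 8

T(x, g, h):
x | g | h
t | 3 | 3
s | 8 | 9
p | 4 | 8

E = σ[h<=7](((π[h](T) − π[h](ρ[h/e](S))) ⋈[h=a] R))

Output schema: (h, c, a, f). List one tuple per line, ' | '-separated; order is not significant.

Stepwise |·|:
  T → 3
  π[h](T) → 3
  S → 3
  ρ[h/e](S) → 3
  π[h](ρ[h/e](S)) → 3
  (π[h](T) − π[h](ρ[h/e](S))) → 2
  R → 3
  ((π[h](T) − π[h](ρ[h/e](S))) ⋈[h=a] R) → 1
  σ[h<=7](((π[h](T) − π[h](ρ[h/e](S))) ⋈[h=a] R)) → 1

== RESULT ==
h | c | a | f
3 | 7 | 3 | 6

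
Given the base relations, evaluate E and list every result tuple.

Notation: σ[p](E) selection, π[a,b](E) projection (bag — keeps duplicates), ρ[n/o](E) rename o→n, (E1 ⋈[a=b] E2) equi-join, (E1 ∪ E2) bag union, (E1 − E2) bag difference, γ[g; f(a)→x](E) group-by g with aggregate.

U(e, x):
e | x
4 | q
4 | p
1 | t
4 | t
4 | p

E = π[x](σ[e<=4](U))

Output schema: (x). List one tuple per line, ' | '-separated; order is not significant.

Per-node cardinality:
  U → 5
  σ[e<=4](U) → 5
  π[x](σ[e<=4](U)) → 5

== RESULT ==
x
p
p
q
t
t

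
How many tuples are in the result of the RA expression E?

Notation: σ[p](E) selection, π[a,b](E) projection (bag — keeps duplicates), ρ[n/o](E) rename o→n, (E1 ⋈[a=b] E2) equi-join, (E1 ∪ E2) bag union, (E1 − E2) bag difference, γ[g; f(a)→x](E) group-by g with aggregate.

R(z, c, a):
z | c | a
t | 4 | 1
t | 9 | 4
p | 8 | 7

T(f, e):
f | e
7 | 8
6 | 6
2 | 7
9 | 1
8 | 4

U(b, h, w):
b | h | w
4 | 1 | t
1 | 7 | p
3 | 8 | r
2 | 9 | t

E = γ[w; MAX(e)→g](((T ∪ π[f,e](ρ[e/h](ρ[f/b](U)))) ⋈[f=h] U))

Subexpression sizes:
  T → 5
  U → 4
  ρ[f/b](U) → 4
  ρ[e/h](ρ[f/b](U)) → 4
  π[f,e](ρ[e/h](ρ[f/b](U))) → 4
  (T ∪ π[f,e](ρ[e/h](ρ[f/b](U)))) → 9
  U → 4
  ((T ∪ π[f,e](ρ[e/h](ρ[f/b](U)))) ⋈[f=h] U) → 4
  γ[w; MAX(e)→g](((T ∪ π[f,e](ρ[e/h](ρ[f/b](U)))) ⋈[f=h] U)) → 3

|E| = 3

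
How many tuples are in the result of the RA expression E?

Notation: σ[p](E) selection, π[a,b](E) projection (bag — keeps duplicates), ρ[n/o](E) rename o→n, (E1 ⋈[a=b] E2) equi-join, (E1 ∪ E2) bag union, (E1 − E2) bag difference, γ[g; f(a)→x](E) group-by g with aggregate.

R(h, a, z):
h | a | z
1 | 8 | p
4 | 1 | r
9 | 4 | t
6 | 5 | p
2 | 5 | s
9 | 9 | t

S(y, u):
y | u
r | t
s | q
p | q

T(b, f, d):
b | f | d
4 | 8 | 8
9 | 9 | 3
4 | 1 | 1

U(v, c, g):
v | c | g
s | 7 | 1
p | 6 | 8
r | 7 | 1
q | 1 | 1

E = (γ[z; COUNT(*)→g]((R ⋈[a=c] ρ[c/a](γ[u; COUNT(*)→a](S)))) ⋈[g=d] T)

Stepwise |·|:
  R → 6
  S → 3
  γ[u; COUNT(*)→a](S) → 2
  ρ[c/a](γ[u; COUNT(*)→a](S)) → 2
  (R ⋈[a=c] ρ[c/a](γ[u; COUNT(*)→a](S))) → 1
  γ[z; COUNT(*)→g]((R ⋈[a=c] ρ[c/a](γ[u; COUNT(*)→a](S)))) → 1
  T → 3
  (γ[z; COUNT(*)→g]((R ⋈[a=c] ρ[c/a](γ[u; COUNT(*)→a](S)))) ⋈[g=d] T) → 1

|E| = 1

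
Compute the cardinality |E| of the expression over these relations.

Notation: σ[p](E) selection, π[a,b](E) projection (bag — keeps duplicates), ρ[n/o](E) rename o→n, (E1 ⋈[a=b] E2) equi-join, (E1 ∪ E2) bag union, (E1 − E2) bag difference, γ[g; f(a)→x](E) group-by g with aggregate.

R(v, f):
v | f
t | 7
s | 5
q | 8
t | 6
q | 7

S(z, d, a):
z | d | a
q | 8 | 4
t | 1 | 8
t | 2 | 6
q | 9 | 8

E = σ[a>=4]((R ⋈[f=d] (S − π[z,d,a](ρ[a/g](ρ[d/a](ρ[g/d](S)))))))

Per-node cardinality:
  R → 5
  S → 4
  S → 4
  ρ[g/d](S) → 4
  ρ[d/a](ρ[g/d](S)) → 4
  ρ[a/g](ρ[d/a](ρ[g/d](S))) → 4
  π[z,d,a](ρ[a/g](ρ[d/a](ρ[g/d](S)))) → 4
  (S − π[z,d,a](ρ[a/g](ρ[d/a](ρ[g/d](S))))) → 4
  (R ⋈[f=d] (S − π[z,d,a](ρ[a/g](ρ[d/a](ρ[g/d](S)))))) → 1
  σ[a>=4]((R ⋈[f=d] (S − π[z,d,a](ρ[a/g](ρ[d/a](ρ[g/d](S))))))) → 1

|E| = 1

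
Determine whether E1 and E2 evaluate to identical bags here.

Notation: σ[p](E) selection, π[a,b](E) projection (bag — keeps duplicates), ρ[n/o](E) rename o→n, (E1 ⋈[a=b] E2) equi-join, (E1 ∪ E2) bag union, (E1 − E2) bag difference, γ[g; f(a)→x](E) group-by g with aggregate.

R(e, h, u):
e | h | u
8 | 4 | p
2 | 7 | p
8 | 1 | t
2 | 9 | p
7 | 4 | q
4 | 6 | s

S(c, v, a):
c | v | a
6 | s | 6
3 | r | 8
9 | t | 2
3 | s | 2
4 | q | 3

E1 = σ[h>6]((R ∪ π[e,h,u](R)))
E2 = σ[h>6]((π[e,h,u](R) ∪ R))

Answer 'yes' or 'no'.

E1 row counts bottom-up:
  R → 6
  R → 6
  π[e,h,u](R) → 6
  (R ∪ π[e,h,u](R)) → 12
  σ[h>6]((R ∪ π[e,h,u](R))) → 4
E2 row counts bottom-up:
  R → 6
  π[e,h,u](R) → 6
  R → 6
  (π[e,h,u](R) ∪ R) → 12
  σ[h>6]((π[e,h,u](R) ∪ R)) → 4

E1 and E2 produce the same multiset:
e | h | u
2 | 7 | p
2 | 7 | p
2 | 9 | p
2 | 9 | p

yes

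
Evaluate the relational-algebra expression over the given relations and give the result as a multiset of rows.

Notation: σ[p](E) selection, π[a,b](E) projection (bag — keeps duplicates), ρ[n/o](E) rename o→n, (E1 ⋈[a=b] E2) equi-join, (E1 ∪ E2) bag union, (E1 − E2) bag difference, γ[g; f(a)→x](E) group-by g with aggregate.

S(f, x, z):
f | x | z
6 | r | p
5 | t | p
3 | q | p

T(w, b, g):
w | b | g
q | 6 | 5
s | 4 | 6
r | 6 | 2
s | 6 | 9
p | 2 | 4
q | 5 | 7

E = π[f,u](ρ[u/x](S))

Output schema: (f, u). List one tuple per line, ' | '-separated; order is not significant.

Row counts bottom-up:
  S → 3
  ρ[u/x](S) → 3
  π[f,u](ρ[u/x](S)) → 3

== RESULT ==
f | u
3 | q
5 | t
6 | r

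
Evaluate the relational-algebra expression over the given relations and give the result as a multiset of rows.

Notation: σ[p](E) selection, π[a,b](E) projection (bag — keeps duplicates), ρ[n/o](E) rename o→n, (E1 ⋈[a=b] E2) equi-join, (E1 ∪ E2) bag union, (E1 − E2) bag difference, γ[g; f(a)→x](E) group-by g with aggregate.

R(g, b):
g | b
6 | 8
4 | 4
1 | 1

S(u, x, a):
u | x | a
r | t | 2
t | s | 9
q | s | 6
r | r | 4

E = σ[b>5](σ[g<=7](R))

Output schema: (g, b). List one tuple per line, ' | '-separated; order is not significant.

Per-node cardinality:
  R → 3
  σ[g<=7](R) → 3
  σ[b>5](σ[g<=7](R)) → 1

== RESULT ==
g | b
6 | 8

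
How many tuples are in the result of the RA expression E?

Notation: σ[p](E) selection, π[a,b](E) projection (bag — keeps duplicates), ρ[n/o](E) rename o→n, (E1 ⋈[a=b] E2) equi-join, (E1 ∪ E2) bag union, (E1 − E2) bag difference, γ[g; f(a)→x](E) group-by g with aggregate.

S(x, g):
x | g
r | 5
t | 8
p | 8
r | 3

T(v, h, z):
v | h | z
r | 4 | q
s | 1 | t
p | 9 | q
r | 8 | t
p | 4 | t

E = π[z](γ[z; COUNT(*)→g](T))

Subexpression sizes:
  T → 5
  γ[z; COUNT(*)→g](T) → 2
  π[z](γ[z; COUNT(*)→g](T)) → 2

|E| = 2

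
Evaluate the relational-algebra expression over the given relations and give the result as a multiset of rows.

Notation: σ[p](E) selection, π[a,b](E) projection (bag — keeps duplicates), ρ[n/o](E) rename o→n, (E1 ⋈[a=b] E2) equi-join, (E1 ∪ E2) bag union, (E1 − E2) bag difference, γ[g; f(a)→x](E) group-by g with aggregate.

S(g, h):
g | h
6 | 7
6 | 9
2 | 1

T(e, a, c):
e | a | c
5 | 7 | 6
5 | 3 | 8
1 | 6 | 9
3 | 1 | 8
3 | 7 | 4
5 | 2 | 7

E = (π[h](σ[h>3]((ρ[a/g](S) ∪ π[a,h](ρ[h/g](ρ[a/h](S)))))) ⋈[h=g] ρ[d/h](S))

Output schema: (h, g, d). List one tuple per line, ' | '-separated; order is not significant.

Subexpression sizes:
  S → 3
  ρ[a/g](S) → 3
  S → 3
  ρ[a/h](S) → 3
  ρ[h/g](ρ[a/h](S)) → 3
  π[a,h](ρ[h/g](ρ[a/h](S))) → 3
  (ρ[a/g](S) ∪ π[a,h](ρ[h/g](ρ[a/h](S)))) → 6
  σ[h>3]((ρ[a/g](S) ∪ π[a,h](ρ[h/g](ρ[a/h](S))))) → 4
  π[h](σ[h>3]((ρ[a/g](S) ∪ π[a,h](ρ[h/g](ρ[a/h](S)))))) → 4
  S → 3
  ρ[d/h](S) → 3
  (π[h](σ[h>3]((ρ[a/g](S) ∪ π[a,h](ρ[h/g](ρ[a/h](S)))))) ⋈[h=g] ρ[d/h](S)) → 4

== RESULT ==
h | g | d
6 | 6 | 7
6 | 6 | 7
6 | 6 | 9
6 | 6 | 9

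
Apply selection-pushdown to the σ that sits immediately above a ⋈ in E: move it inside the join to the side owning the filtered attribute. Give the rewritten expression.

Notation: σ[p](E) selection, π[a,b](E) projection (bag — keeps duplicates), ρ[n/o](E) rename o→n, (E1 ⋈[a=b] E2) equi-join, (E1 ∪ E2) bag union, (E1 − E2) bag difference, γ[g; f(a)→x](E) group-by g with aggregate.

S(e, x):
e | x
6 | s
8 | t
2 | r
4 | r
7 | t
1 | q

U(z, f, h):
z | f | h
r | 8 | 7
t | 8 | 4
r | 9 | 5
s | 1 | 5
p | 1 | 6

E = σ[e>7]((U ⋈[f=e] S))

σ filters on e, owned by the right side.
E' = (U ⋈[f=e] σ[e>7](S))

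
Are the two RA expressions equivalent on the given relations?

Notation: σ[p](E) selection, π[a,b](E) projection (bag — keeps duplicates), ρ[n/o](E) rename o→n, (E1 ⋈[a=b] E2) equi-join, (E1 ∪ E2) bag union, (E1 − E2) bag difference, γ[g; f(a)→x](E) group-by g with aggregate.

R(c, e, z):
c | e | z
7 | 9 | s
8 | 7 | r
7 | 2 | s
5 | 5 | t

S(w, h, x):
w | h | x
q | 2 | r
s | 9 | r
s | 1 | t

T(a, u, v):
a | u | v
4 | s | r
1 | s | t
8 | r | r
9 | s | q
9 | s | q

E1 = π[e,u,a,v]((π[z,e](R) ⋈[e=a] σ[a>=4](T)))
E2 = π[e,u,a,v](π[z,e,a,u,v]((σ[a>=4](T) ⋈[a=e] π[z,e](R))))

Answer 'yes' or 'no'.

E1 per-node cardinality:
  R → 4
  π[z,e](R) → 4
  T → 5
  σ[a>=4](T) → 4
  (π[z,e](R) ⋈[e=a] σ[a>=4](T)) → 2
  π[e,u,a,v]((π[z,e](R) ⋈[e=a] σ[a>=4](T))) → 2
E2 per-node cardinality:
  T → 5
  σ[a>=4](T) → 4
  R → 4
  π[z,e](R) → 4
  (σ[a>=4](T) ⋈[a=e] π[z,e](R)) → 2
  π[z,e,a,u,v]((σ[a>=4](T) ⋈[a=e] π[z,e](R))) → 2
  π[e,u,a,v](π[z,e,a,u,v]((σ[a>=4](T) ⋈[a=e] π[z,e](R)))) → 2

E1 and E2 produce the same multiset:
e | u | a | v
9 | s | 9 | q
9 | s | 9 | q

yes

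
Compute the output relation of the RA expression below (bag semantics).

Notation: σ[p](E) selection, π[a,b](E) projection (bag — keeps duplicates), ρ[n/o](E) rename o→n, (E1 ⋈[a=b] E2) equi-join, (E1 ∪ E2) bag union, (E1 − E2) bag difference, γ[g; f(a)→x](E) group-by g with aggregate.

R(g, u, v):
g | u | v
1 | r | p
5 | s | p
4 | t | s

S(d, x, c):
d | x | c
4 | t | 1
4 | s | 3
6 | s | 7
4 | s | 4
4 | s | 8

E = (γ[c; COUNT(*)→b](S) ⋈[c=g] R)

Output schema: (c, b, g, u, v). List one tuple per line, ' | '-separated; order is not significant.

Subexpression sizes:
  S → 5
  γ[c; COUNT(*)→b](S) → 5
  R → 3
  (γ[c; COUNT(*)→b](S) ⋈[c=g] R) → 2

== RESULT ==
c | b | g | u | v
1 | 1 | 1 | r | p
4 | 1 | 4 | t | s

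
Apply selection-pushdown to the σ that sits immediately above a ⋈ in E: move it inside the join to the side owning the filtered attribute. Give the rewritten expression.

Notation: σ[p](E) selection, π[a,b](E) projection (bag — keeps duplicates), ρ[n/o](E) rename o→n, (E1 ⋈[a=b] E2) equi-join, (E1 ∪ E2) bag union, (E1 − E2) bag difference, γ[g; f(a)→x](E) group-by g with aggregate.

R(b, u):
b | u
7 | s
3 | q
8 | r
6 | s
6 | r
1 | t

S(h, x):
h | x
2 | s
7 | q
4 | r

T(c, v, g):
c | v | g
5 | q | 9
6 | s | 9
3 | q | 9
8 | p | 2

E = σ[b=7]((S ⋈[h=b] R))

σ filters on b, owned by the right side.
E' = (S ⋈[h=b] σ[b=7](R))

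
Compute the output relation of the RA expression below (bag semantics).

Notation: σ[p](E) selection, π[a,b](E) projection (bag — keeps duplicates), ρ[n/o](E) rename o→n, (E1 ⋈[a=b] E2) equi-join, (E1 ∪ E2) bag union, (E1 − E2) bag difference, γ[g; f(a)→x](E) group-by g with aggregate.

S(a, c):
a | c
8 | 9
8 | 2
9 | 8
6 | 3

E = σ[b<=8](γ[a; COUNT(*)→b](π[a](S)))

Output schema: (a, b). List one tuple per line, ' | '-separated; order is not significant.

Row counts bottom-up:
  S → 4
  π[a](S) → 4
  γ[a; COUNT(*)→b](π[a](S)) → 3
  σ[b<=8](γ[a; COUNT(*)→b](π[a](S))) → 3

== RESULT ==
a | b
6 | 1
8 | 2
9 | 1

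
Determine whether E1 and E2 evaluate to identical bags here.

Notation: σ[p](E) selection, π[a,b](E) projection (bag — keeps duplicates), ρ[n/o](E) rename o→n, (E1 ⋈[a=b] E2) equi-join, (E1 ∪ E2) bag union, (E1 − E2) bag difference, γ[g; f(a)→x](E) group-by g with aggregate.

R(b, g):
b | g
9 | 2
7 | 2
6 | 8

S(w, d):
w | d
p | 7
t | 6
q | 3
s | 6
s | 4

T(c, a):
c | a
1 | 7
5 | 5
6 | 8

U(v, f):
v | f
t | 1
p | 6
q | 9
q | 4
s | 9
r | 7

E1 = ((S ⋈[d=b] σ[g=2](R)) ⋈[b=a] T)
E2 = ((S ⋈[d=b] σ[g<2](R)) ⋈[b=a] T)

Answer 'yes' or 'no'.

E1 subexpression sizes:
  S → 5
  R → 3
  σ[g=2](R) → 2
  (S ⋈[d=b] σ[g=2](R)) → 1
  T → 3
  ((S ⋈[d=b] σ[g=2](R)) ⋈[b=a] T) → 1
E2 subexpression sizes:
  S → 5
  R → 3
  σ[g<2](R) → 0
  (S ⋈[d=b] σ[g<2](R)) → 0
  T → 3
  ((S ⋈[d=b] σ[g<2](R)) ⋈[b=a] T) → 0

E1 result:
w | d | b | g | c | a
p | 7 | 7 | 2 | 1 | 7
E2 result:
w | d | b | g | c | a
(0 rows)
Witness: ('p', 7, 7, 2, 1, 7) appears 1× in E1 but 0× in E2.

no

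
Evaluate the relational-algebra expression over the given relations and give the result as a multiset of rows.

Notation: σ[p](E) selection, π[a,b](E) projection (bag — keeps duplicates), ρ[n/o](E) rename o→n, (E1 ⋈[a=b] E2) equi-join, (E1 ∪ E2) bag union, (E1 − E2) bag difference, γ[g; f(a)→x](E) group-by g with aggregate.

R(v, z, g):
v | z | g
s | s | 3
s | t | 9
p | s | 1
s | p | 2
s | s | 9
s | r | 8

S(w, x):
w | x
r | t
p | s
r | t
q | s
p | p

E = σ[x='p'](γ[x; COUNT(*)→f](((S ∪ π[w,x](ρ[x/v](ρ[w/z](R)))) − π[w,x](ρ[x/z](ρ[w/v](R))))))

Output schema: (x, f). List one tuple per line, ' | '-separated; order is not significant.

Row counts bottom-up:
  S → 5
  R → 6
  ρ[w/z](R) → 6
  ρ[x/v](ρ[w/z](R)) → 6
  π[w,x](ρ[x/v](ρ[w/z](R))) → 6
  (S ∪ π[w,x](ρ[x/v](ρ[w/z](R)))) → 11
  R → 6
  ρ[w/v](R) → 6
  ρ[x/z](ρ[w/v](R)) → 6
  π[w,x](ρ[x/z](ρ[w/v](R))) → 6
  ((S ∪ π[w,x](ρ[x/v](ρ[w/z](R)))) − π[w,x](ρ[x/z](ρ[w/v](R)))) → 7
  γ[x; COUNT(*)→f](((S ∪ π[w,x](ρ[x/v](ρ[w/z](R)))) − π[w,x](ρ[x/z](ρ[w/v](R))))) → 3
  σ[x='p'](γ[x; COUNT(*)→f](((S ∪ π[w,x](ρ[x/v](ρ[w/z](R)))) − π[w,x](ρ[x/z](ρ[w/v](R)))))) → 1

== RESULT ==
x | f
p | 1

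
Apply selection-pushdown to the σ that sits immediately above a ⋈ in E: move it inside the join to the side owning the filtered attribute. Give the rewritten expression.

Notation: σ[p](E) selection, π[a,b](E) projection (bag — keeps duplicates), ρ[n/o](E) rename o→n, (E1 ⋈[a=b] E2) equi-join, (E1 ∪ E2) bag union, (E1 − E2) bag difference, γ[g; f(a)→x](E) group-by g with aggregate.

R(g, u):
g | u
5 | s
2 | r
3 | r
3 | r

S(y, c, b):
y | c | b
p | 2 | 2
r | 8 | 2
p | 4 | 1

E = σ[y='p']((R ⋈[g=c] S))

σ filters on y, owned by the right side.
E' = (R ⋈[g=c] σ[y='p'](S))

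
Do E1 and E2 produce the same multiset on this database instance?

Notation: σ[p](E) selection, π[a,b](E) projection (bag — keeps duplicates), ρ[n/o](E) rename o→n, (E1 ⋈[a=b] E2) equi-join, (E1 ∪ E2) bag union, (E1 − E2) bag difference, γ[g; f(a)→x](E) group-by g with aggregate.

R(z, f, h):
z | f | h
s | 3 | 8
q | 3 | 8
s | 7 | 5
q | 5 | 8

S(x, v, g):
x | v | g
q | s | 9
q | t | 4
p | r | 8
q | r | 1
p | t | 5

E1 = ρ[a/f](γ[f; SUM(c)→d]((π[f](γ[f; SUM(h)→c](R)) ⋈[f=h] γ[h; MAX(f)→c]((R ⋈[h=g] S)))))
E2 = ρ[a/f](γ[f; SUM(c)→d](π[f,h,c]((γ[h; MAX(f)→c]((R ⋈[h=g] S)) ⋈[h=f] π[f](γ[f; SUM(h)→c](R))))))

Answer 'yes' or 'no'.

E1 per-node cardinality:
  R → 4
  γ[f; SUM(h)→c](R) → 3
  π[f](γ[f; SUM(h)→c](R)) → 3
  R → 4
  S → 5
  (R ⋈[h=g] S) → 4
  γ[h; MAX(f)→c]((R ⋈[h=g] S)) → 2
  (π[f](γ[f; SUM(h)→c](R)) ⋈[f=h] γ[h; MAX(f)→c]((R ⋈[h=g] S))) → 1
  γ[f; SUM(c)→d]((π[f](γ[f; SUM(h)→c](R)) ⋈[f=h] γ[h; MAX(f)→c]((R ⋈[h=g] S)))) → 1
  ρ[a/f](γ[f; SUM(c)→d]((π[f](γ[f; SUM(h)→c](R)) ⋈[f=h] γ[h; MAX(f)→c]((R ⋈[h=g] S))))) → 1
E2 per-node cardinality:
  R → 4
  S → 5
  (R ⋈[h=g] S) → 4
  γ[h; MAX(f)→c]((R ⋈[h=g] S)) → 2
  R → 4
  γ[f; SUM(h)→c](R) → 3
  π[f](γ[f; SUM(h)→c](R)) → 3
  (γ[h; MAX(f)→c]((R ⋈[h=g] S)) ⋈[h=f] π[f](γ[f; SUM(h)→c](R))) → 1
  π[f,h,c]((γ[h; MAX(f)→c]((R ⋈[h=g] S)) ⋈[h=f] π[f](γ[f; SUM(h)→c](R)))) → 1
  γ[f; SUM(c)→d](π[f,h,c]((γ[h; MAX(f)→c]((R ⋈[h=g] S)) ⋈[h=f] π[f](γ[f; SUM(h)→c](R))))) → 1
  ρ[a/f](γ[f; SUM(c)→d](π[f,h,c]((γ[h; MAX(f)→c]((R ⋈[h=g] S)) ⋈[h=f] π[f](γ[f; SUM(h)→c](R)))))) → 1

E1 and E2 produce the same multiset:
a | d
5 | 7

yes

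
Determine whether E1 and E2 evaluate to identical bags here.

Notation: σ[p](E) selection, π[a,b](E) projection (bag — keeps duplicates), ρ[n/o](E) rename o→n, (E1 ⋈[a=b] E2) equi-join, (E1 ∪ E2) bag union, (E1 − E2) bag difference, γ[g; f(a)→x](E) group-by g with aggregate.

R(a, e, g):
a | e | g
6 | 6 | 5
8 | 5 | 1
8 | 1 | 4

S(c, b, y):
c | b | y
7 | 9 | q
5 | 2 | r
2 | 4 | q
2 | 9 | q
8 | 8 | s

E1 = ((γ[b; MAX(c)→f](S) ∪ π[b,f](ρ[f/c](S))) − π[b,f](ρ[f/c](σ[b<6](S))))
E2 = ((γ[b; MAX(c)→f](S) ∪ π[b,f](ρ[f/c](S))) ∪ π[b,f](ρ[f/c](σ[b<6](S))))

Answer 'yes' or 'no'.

E1 row counts bottom-up:
  S → 5
  γ[b; MAX(c)→f](S) → 4
  S → 5
  ρ[f/c](S) → 5
  π[b,f](ρ[f/c](S)) → 5
  (γ[b; MAX(c)→f](S) ∪ π[b,f](ρ[f/c](S))) → 9
  S → 5
  σ[b<6](S) → 2
  ρ[f/c](σ[b<6](S)) → 2
  π[b,f](ρ[f/c](σ[b<6](S))) → 2
  ((γ[b; MAX(c)→f](S) ∪ π[b,f](ρ[f/c](S))) − π[b,f](ρ[f/c](σ[b<6](S)))) → 7
E2 row counts bottom-up:
  S → 5
  γ[b; MAX(c)→f](S) → 4
  S → 5
  ρ[f/c](S) → 5
  π[b,f](ρ[f/c](S)) → 5
  (γ[b; MAX(c)→f](S) ∪ π[b,f](ρ[f/c](S))) → 9
  S → 5
  σ[b<6](S) → 2
  ρ[f/c](σ[b<6](S)) → 2
  π[b,f](ρ[f/c](σ[b<6](S))) → 2
  ((γ[b; MAX(c)→f](S) ∪ π[b,f](ρ[f/c](S))) ∪ π[b,f](ρ[f/c](σ[b<6](S)))) → 11

E1 result:
b | f
2 | 5
4 | 2
8 | 8
8 | 8
9 | 2
9 | 7
9 | 7
E2 result:
b | f
2 | 5
2 | 5
2 | 5
4 | 2
4 | 2
4 | 2
8 | 8
8 | 8
9 | 2
9 | 7
9 | 7
Witness: (4, 2) appears 1× in E1 but 3× in E2.

no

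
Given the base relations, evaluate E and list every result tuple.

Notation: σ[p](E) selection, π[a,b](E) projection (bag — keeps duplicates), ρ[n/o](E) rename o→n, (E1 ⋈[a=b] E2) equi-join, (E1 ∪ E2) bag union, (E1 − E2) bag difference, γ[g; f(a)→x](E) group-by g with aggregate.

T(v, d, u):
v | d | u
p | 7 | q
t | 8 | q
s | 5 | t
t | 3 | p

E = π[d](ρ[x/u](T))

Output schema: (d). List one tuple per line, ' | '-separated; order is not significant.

Subexpression sizes:
  T → 4
  ρ[x/u](T) → 4
  π[d](ρ[x/u](T)) → 4

== RESULT ==
d
3
5
7
8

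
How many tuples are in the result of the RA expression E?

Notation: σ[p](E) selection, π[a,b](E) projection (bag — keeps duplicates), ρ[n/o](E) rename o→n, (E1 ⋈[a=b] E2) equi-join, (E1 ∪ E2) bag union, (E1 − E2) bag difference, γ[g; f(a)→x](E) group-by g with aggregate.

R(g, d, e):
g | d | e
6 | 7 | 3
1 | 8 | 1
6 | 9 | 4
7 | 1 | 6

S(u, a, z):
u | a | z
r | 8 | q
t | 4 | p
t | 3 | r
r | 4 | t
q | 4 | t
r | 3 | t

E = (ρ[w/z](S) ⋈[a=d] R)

Per-node cardinality:
  S → 6
  ρ[w/z](S) → 6
  R → 4
  (ρ[w/z](S) ⋈[a=d] R) → 1

|E| = 1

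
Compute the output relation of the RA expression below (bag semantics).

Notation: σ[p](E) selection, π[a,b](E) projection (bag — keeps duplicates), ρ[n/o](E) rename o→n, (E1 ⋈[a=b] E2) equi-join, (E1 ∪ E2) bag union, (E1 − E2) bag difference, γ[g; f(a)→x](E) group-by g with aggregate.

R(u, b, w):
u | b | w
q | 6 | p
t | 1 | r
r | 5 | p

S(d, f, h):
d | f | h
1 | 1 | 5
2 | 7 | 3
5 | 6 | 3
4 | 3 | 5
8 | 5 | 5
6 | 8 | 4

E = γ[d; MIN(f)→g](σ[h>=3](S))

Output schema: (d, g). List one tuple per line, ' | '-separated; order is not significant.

Subexpression sizes:
  S → 6
  σ[h>=3](S) → 6
  γ[d; MIN(f)→g](σ[h>=3](S)) → 6

== RESULT ==
d | g
1 | 1
2 | 7
4 | 3
5 | 6
6 | 8
8 | 5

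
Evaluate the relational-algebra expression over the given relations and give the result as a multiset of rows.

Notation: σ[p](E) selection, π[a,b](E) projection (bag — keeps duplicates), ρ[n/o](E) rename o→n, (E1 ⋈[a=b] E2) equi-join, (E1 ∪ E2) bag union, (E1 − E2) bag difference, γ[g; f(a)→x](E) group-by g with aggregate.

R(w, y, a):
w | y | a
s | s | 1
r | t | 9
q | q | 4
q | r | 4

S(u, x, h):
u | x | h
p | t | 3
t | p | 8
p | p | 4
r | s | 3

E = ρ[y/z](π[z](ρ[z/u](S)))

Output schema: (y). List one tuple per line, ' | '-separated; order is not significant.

Row counts bottom-up:
  S → 4
  ρ[z/u](S) → 4
  π[z](ρ[z/u](S)) → 4
  ρ[y/z](π[z](ρ[z/u](S))) → 4

== RESULT ==
y
p
p
r
t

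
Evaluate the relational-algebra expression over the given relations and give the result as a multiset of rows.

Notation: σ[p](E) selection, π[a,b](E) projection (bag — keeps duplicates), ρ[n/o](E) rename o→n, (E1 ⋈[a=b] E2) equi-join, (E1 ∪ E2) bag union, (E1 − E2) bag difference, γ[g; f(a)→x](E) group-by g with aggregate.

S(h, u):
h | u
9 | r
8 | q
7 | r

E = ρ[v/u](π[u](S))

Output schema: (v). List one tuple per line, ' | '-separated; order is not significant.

Row counts bottom-up:
  S → 3
  π[u](S) → 3
  ρ[v/u](π[u](S)) → 3

== RESULT ==
v
q
r
r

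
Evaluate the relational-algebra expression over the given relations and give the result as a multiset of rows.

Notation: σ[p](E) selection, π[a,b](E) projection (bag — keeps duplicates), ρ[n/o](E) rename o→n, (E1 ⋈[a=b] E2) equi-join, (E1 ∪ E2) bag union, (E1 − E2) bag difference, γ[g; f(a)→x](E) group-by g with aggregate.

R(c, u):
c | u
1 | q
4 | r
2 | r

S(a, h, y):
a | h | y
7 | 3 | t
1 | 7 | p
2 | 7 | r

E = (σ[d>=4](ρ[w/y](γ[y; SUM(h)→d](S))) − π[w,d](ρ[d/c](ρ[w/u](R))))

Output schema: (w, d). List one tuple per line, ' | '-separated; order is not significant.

Stepwise |·|:
  S → 3
  γ[y; SUM(h)→d](S) → 3
  ρ[w/y](γ[y; SUM(h)→d](S)) → 3
  σ[d>=4](ρ[w/y](γ[y; SUM(h)→d](S))) → 2
  R → 3
  ρ[w/u](R) → 3
  ρ[d/c](ρ[w/u](R)) → 3
  π[w,d](ρ[d/c](ρ[w/u](R))) → 3
  (σ[d>=4](ρ[w/y](γ[y; SUM(h)→d](S))) − π[w,d](ρ[d/c](ρ[w/u](R)))) → 2

== RESULT ==
w | d
p | 7
r | 7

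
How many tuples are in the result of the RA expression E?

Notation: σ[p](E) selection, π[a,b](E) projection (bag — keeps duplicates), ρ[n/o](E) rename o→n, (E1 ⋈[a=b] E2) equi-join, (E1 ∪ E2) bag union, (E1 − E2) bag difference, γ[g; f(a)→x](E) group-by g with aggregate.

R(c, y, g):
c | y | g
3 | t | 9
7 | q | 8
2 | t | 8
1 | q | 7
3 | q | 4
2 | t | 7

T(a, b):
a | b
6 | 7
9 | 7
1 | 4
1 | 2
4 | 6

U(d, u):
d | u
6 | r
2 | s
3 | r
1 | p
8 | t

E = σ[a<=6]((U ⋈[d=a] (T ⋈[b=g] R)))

Stepwise |·|:
  U → 5
  T → 5
  R → 6
  (T ⋈[b=g] R) → 5
  (U ⋈[d=a] (T ⋈[b=g] R)) → 3
  σ[a<=6]((U ⋈[d=a] (T ⋈[b=g] R))) → 3

|E| = 3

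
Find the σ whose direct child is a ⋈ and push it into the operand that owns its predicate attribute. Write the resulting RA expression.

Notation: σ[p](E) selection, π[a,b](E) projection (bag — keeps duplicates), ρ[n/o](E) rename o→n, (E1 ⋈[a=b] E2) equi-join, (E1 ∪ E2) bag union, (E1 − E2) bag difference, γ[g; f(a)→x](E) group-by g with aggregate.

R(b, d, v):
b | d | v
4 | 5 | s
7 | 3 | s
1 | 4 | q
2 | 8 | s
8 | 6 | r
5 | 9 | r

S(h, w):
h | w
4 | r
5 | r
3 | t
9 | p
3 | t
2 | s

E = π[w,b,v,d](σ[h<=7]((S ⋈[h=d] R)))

σ filters on h, owned by the left side.
E' = π[w,b,v,d]((σ[h<=7](S) ⋈[h=d] R))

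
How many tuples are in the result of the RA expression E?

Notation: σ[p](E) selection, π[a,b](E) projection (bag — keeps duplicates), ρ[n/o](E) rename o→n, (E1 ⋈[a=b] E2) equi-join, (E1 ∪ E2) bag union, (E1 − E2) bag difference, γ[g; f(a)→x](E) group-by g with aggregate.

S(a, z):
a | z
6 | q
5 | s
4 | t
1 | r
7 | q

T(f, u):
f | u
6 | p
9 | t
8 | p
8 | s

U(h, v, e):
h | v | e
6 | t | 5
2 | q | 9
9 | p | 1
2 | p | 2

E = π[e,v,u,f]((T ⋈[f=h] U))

Stepwise |·|:
  T → 4
  U → 4
  (T ⋈[f=h] U) → 2
  π[e,v,u,f]((T ⋈[f=h] U)) → 2

|E| = 2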